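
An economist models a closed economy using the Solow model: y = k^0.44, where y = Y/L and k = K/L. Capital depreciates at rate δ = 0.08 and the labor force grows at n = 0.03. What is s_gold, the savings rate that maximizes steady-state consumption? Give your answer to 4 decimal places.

s_gold = 0.4400

The effective depreciation rate is n + δ = 0.03 + 0.08 = 0.11.
At the golden rule MPK = n+δ, and in any Cobb-Douglas steady state s = (n+δ)·k/y = MPK·k/y = capital's share 0.44.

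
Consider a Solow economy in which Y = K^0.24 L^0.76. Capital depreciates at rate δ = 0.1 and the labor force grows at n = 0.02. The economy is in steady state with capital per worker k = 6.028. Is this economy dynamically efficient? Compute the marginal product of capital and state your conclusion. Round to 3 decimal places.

dynamically inefficient; MPK ≈ 0.061

n + δ = 0.02 + 0.1 = 0.12.
MPK = 0.24·k^(0.24−1) = 0.24·6.028^(-0.76) ≈ 0.0613.
MPK < 0.12, so the economy is dynamically inefficient (over-saving).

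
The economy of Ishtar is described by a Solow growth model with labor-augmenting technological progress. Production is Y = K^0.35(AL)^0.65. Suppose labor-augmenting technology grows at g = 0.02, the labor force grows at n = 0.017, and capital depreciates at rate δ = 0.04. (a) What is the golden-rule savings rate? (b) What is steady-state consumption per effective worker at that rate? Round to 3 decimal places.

(a) s_gold = 0.350; (b) c_gold ≈ 1.469

The effective depreciation rate is n + g + δ = 0.017 + 0.02 + 0.04 = 0.077.
For Cobb-Douglas, s_gold equals capital's share: s_gold = 0.35.
At the golden rule the marginal product of capital equals n+g+δ: 0.35·k^(0.35−1) = 0.077. Solving, k_gold = (0.35/0.077)^(1/0.65) ≈ 10.2721.
y_gold = 10.2721^0.35 ≈ 2.2599; c_gold = (1−0.35)·y_gold ≈ 1.4689.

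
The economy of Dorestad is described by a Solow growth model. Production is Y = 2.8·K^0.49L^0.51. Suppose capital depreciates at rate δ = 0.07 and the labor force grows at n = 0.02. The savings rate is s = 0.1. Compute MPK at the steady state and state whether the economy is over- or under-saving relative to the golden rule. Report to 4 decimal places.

Capital per worker breaks even when investment replaces (n + δ)·k; here n + δ = 0.09.
Steady-state k*: s·A·k^0.49 = 0.09·k gives k* = (0.1·2.8/0.09)^(1/0.51) ≈ 9.2577.
MPK = 0.49·2.8·9.2577^(-0.51) ≈ 0.4410.
MPK > n+δ = 0.09, so the economy is dynamically efficient (under-saving).

under-saving; MPK ≈ 0.4410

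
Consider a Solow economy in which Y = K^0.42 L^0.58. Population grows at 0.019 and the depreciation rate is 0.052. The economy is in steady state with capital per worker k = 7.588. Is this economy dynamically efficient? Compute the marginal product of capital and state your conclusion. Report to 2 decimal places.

Break-even investment rate: n + δ = 0.019 + 0.052 = 0.071.
MPK = 0.42·k^(0.42−1) = 0.42·7.588^(-0.58) ≈ 0.1297.
MPK > 0.071, so the economy is dynamically efficient (under-saving).

dynamically efficient; MPK ≈ 0.13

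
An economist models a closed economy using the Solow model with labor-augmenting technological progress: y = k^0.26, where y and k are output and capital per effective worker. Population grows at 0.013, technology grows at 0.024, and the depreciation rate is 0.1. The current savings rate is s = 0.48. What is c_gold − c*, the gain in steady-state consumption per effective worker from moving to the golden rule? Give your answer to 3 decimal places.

Δc ≈ 0.119

n + g + δ = 0.013 + 0.024 + 0.1 = 0.137.
Current steady state (s = 0.48): k* = (0.48/0.137)^(1/0.74) ≈ 5.4430, y* = 5.4430^0.26 ≈ 1.5535, c* = (1−0.48)·1.5535 ≈ 0.8078.
At the golden rule the marginal product of capital equals n+g+δ: 0.26·k^(0.26−1) = 0.137. Solving, k_gold = (0.26/0.137)^(1/0.74) ≈ 2.3769.
y_gold = 2.3769^0.26 ≈ 1.2525, c_gold = y_gold − 0.137·k_gold ≈ 0.9268.
Gain: Δc = 0.9268 − 0.8078 ≈ 0.1190.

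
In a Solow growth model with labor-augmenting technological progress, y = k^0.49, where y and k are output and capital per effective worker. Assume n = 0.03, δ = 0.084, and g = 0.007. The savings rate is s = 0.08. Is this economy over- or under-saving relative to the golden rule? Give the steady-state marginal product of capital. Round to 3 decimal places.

under-saving; MPK ≈ 0.741

n + g + δ = 0.03 + 0.007 + 0.084 = 0.121.
Steady-state k*: s·k^0.49 = 0.121·k gives k* = (0.08/0.121)^(1/0.51) ≈ 0.4443.
MPK = 0.49·0.4443^(-0.51) ≈ 0.7411.
MPK > n+g+δ = 0.121, so the economy is dynamically efficient (under-saving).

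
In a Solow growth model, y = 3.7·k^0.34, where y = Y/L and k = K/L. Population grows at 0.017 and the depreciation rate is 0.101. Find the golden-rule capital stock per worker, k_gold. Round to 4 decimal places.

Break-even investment rate: n + δ = 0.017 + 0.101 = 0.118.
Setting f'(k) = n+δ gives 0.34·3.7·k^(0.34−1) = 0.118, hence k_gold = (0.34·3.7/0.118)^(1/0.66) ≈ 36.0803.

k_gold ≈ 36.0803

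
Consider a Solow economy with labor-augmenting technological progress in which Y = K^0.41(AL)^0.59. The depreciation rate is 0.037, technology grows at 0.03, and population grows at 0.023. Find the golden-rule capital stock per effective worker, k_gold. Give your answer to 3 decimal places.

k_gold ≈ 13.067

The effective depreciation rate is n + g + δ = 0.023 + 0.03 + 0.037 = 0.09.
Golden rule sets MPK = n+g+δ: 0.41·k^(0.41−1) = 0.09, so k_gold = (0.41/0.09)^(1/0.59) ≈ 13.0669.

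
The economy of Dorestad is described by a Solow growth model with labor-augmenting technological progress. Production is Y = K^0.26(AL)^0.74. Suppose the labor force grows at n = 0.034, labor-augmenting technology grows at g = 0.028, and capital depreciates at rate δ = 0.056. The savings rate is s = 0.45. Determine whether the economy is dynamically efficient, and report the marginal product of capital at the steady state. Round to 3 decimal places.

Break-even investment rate: n + g + δ = 0.034 + 0.028 + 0.056 = 0.118.
Steady-state k*: s·k^0.26 = 0.118·k gives k* = (0.45/0.118)^(1/0.74) ≈ 6.1035.
MPK = 0.26·6.1035^(-0.74) ≈ 0.0682.
MPK < n+g+δ = 0.118, so the economy is dynamically inefficient (over-saving).

dynamically inefficient; MPK ≈ 0.068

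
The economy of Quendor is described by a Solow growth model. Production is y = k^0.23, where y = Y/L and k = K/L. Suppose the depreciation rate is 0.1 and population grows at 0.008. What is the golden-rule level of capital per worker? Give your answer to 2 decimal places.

k_gold ≈ 2.67

Capital per worker breaks even when investment replaces (n + δ)·k; here n + δ = 0.108.
At the golden rule the marginal product of capital equals n+δ: 0.23·k^(0.23−1) = 0.108. Solving, k_gold = (0.23/0.108)^(1/0.77) ≈ 2.6691.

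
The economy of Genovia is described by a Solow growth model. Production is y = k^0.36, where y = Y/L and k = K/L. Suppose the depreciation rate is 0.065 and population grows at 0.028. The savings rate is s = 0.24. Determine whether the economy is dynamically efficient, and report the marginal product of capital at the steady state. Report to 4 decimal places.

Break-even investment rate: n + δ = 0.028 + 0.065 = 0.093.
Steady-state k*: s·k^0.36 = 0.093·k gives k* = (0.24/0.093)^(1/0.64) ≈ 4.3987.
MPK = 0.36·4.3987^(-0.64) ≈ 0.1395.
MPK > n+δ = 0.093, so the economy is dynamically efficient (under-saving).

dynamically efficient; MPK ≈ 0.1395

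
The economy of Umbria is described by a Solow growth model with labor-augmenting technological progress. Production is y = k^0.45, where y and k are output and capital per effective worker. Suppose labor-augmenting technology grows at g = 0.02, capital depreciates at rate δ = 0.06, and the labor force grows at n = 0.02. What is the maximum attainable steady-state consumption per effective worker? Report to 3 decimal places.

c_gold ≈ 1.883

Break-even investment rate: n + g + δ = 0.02 + 0.02 + 0.06 = 0.1.
Setting f'(k) = n+g+δ gives 0.45·k^(0.45−1) = 0.1, hence k_gold = (0.45/0.1)^(1/0.55) ≈ 15.4049.
y_gold = 15.4049^0.45 ≈ 3.4233.
c_gold = y_gold − (n+g+δ)·k_gold = 3.4233 − 0.1·15.4049 ≈ 1.8828.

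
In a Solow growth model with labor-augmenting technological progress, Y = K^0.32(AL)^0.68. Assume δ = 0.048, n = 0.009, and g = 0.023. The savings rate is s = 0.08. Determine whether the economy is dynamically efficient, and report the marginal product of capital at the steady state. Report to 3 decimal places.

dynamically efficient; MPK ≈ 0.320

The effective depreciation rate is n + g + δ = 0.009 + 0.023 + 0.048 = 0.08.
Steady-state k*: s·k^0.32 = 0.08·k gives k* = (0.08/0.08)^(1/0.68) ≈ 1.0000.
MPK = 0.32·1.0000^(-0.68) ≈ 0.3200.
MPK > n+g+δ = 0.08, so the economy is dynamically efficient (under-saving).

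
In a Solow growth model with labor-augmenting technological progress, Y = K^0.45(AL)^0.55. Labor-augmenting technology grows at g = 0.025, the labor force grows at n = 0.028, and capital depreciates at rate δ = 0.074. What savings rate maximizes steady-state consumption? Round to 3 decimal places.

s_gold = 0.450

Capital per effective worker breaks even when investment replaces (n + g + δ)·k; here n + g + δ = 0.127.
At the golden rule MPK = n+g+δ, and in any Cobb-Douglas steady state s = (n+g+δ)·k/y = MPK·k/y = capital's share 0.45.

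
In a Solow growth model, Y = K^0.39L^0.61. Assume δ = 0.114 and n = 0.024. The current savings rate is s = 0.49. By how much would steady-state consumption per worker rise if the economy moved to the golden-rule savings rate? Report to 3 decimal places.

Δc ≈ 0.039

Capital per worker breaks even when investment replaces (n + δ)·k; here n + δ = 0.138.
Current steady state (s = 0.49): k* = (0.49/0.138)^(1/0.61) ≈ 7.9829, y* = 7.9829^0.39 ≈ 2.2482, c* = (1−0.49)·2.2482 ≈ 1.1466.
At the golden rule the marginal product of capital equals n+δ: 0.39·k^(0.39−1) = 0.138. Solving, k_gold = (0.39/0.138)^(1/0.61) ≈ 5.4910.
y_gold = 5.4910^0.39 ≈ 1.9430, c_gold = y_gold − 0.138·k_gold ≈ 1.1852.
Gain: Δc = 1.1852 − 1.1466 ≈ 0.0386.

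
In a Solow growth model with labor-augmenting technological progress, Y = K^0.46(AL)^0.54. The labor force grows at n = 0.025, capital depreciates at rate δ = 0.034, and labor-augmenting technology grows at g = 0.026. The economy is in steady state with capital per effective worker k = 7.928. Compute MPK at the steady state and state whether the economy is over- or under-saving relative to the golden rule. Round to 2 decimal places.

under-saving; MPK ≈ 0.15

Capital per effective worker breaks even when investment replaces (n + g + δ)·k; here n + g + δ = 0.085.
MPK = 0.46·k^(0.46−1) = 0.46·7.928^(-0.54) ≈ 0.1504.
MPK > 0.085, so the economy is dynamically efficient (under-saving).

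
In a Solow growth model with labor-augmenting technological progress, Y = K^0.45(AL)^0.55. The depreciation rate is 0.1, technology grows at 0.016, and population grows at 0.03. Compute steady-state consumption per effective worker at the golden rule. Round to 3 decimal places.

c_gold ≈ 1.381

n + g + δ = 0.03 + 0.016 + 0.1 = 0.146.
Golden rule sets MPK = n+g+δ: 0.45·k^(0.45−1) = 0.146, so k_gold = (0.45/0.146)^(1/0.55) ≈ 7.7417.
y_gold = 7.7417^0.45 ≈ 2.5117.
c_gold = y_gold − (n+g+δ)·k_gold = 2.5117 − 0.146·7.7417 ≈ 1.3815.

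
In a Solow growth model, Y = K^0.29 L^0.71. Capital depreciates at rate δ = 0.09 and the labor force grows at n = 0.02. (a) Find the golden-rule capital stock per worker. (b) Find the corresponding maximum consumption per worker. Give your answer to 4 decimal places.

(a) k_gold ≈ 3.9171; (b) c_gold ≈ 1.0549

Break-even investment rate: n + δ = 0.02 + 0.09 = 0.11.
At the golden rule the marginal product of capital equals n+δ: 0.29·k^(0.29−1) = 0.11. Solving, k_gold = (0.29/0.11)^(1/0.71) ≈ 3.9171.
y_gold = 3.9171^0.29 ≈ 1.4858; c_gold = y_gold − 0.11·k_gold ≈ 1.0549.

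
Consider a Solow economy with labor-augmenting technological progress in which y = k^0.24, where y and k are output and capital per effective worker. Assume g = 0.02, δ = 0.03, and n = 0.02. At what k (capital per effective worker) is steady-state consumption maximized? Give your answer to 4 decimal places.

Capital per effective worker breaks even when investment replaces (n + g + δ)·k; here n + g + δ = 0.07.
Setting f'(k) = n+g+δ gives 0.24·k^(0.24−1) = 0.07, hence k_gold = (0.24/0.07)^(1/0.76) ≈ 5.0594.

k_gold ≈ 5.0594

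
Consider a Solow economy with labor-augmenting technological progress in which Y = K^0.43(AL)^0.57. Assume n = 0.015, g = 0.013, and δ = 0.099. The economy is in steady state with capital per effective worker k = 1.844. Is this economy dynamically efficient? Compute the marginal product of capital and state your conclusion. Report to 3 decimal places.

n + g + δ = 0.015 + 0.013 + 0.099 = 0.127.
MPK = 0.43·k^(0.43−1) = 0.43·1.844^(-0.57) ≈ 0.3034.
MPK > 0.127, so the economy is dynamically efficient (under-saving).

dynamically efficient; MPK ≈ 0.303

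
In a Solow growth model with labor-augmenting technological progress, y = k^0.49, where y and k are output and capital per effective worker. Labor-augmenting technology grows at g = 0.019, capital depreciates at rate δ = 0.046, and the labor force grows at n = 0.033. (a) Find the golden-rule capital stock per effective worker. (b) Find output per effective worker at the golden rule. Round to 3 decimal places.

n + g + δ = 0.033 + 0.019 + 0.046 = 0.098.
At the golden rule the marginal product of capital equals n+g+δ: 0.49·k^(0.49−1) = 0.098. Solving, k_gold = (0.49/0.098)^(1/0.51) ≈ 23.4709.
y_gold = 23.4709^0.49 ≈ 4.6942.

(a) k_gold ≈ 23.471; (b) y_gold ≈ 4.694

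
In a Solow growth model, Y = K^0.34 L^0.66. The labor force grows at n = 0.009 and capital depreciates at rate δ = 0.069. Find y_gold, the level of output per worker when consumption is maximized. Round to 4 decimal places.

y_gold ≈ 2.1349

n + δ = 0.009 + 0.069 = 0.078.
Setting f'(k) = n+δ gives 0.34·k^(0.34−1) = 0.078, hence k_gold = (0.34/0.078)^(1/0.66) ≈ 9.3060.
Output: y_gold = k_gold^0.34 = 9.3060^0.34 ≈ 2.1349.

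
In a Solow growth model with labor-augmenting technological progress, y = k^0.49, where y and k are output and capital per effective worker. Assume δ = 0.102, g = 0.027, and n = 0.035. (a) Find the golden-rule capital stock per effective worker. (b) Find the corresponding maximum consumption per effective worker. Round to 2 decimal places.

n + g + δ = 0.035 + 0.027 + 0.102 = 0.164.
Maximizing c = f(k) − (n+g+δ)·k gives f'(k) = n+g+δ, i.e. 0.49·k^(0.49−1) = 0.164, so k_gold = (0.49/0.164)^(1/0.51) ≈ 8.5519.
y_gold = 8.5519^0.49 ≈ 2.8623; c_gold = y_gold − 0.164·k_gold ≈ 1.4598.

(a) k_gold ≈ 8.55; (b) c_gold ≈ 1.46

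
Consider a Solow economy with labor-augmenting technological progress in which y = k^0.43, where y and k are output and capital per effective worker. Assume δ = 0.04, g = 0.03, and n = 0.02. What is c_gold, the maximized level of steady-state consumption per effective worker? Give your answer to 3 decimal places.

Capital per effective worker breaks even when investment replaces (n + g + δ)·k; here n + g + δ = 0.09.
Setting f'(k) = n+g+δ gives 0.43·k^(0.43−1) = 0.09, hence k_gold = (0.43/0.09)^(1/0.57) ≈ 15.5462.
y_gold = 15.5462^0.43 ≈ 3.2539.
c_gold = y_gold − (n+g+δ)·k_gold = 3.2539 − 0.09·15.5462 ≈ 1.8547.

c_gold ≈ 1.855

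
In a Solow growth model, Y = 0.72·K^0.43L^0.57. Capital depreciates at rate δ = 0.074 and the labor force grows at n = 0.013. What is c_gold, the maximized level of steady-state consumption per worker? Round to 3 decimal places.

c_gold ≈ 1.069

Capital per worker breaks even when investment replaces (n + δ)·k; here n + δ = 0.087.
At the golden rule the marginal product of capital equals n+δ: 0.43·0.72·k^(0.43−1) = 0.087. Solving, k_gold = (0.43·0.72/0.087)^(1/0.57) ≈ 9.2717.
y_gold = 0.72·9.2717^0.43 ≈ 1.8759.
c_gold = y_gold − (n+δ)·k_gold = 1.8759 − 0.087·9.2717 ≈ 1.0693.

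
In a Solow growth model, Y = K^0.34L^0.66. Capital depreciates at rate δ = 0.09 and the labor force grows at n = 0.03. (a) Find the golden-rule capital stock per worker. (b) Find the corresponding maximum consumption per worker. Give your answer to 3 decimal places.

Break-even investment rate: n + δ = 0.03 + 0.09 = 0.12.
At the golden rule the marginal product of capital equals n+δ: 0.34·k^(0.34−1) = 0.12. Solving, k_gold = (0.34/0.12)^(1/0.66) ≈ 4.8451.
y_gold = 4.8451^0.34 ≈ 1.7100; c_gold = y_gold − 0.12·k_gold ≈ 1.1286.

(a) k_gold ≈ 4.845; (b) c_gold ≈ 1.129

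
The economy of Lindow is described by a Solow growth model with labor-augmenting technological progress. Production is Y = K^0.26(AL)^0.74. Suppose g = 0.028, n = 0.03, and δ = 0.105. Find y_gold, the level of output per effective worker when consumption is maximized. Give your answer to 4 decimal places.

Capital per effective worker breaks even when investment replaces (n + g + δ)·k; here n + g + δ = 0.163.
At the golden rule the marginal product of capital equals n+g+δ: 0.26·k^(0.26−1) = 0.163. Solving, k_gold = (0.26/0.163)^(1/0.74) ≈ 1.8795.
Output: y_gold = k_gold^0.26 = 1.8795^0.26 ≈ 1.1783.

y_gold ≈ 1.1783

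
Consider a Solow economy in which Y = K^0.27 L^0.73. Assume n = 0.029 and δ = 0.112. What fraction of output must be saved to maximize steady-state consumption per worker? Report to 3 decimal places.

s_gold = 0.270

Capital per worker breaks even when investment replaces (n + δ)·k; here n + δ = 0.141.
At the golden rule MPK = n+δ, and in any Cobb-Douglas steady state s = (n+δ)·k/y = MPK·k/y = capital's share 0.27.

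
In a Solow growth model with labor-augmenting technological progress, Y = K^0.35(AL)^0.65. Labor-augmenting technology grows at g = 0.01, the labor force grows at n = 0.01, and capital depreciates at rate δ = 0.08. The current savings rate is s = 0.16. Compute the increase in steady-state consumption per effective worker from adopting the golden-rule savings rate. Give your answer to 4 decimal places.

Capital per effective worker breaks even when investment replaces (n + g + δ)·k; here n + g + δ = 0.1.
Current steady state (s = 0.16): k* = (0.16/0.1)^(1/0.65) ≈ 2.0608, y* = 2.0608^0.35 ≈ 1.2880, c* = (1−0.16)·1.2880 ≈ 1.0819.
Setting f'(k) = n+g+δ gives 0.35·k^(0.35−1) = 0.1, hence k_gold = (0.35/0.1)^(1/0.65) ≈ 6.8711.
y_gold = 6.8711^0.35 ≈ 1.9632, c_gold = y_gold − 0.1·k_gold ≈ 1.2761.
Gain: Δc = 1.2761 − 1.0819 ≈ 0.1942.

Δc ≈ 0.1942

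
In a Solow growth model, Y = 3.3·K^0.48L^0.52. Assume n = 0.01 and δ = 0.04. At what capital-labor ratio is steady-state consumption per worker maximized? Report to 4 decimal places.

k_gold ≈ 769.3524

Capital per worker breaks even when investment replaces (n + δ)·k; here n + δ = 0.05.
Golden rule sets MPK = n+δ: 0.48·3.3·k^(0.48−1) = 0.05, so k_gold = (0.48·3.3/0.05)^(1/0.52) ≈ 769.3524.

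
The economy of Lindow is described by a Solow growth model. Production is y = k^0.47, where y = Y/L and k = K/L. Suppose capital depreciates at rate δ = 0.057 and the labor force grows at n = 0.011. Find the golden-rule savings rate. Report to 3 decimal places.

Break-even investment rate: n + δ = 0.011 + 0.057 = 0.068.
At the golden rule MPK = n+δ, and in any Cobb-Douglas steady state s = (n+δ)·k/y = MPK·k/y = capital's share 0.47.

s_gold = 0.470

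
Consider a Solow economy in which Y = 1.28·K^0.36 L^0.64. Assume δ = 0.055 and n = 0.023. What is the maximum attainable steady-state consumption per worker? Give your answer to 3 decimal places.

c_gold ≈ 2.225

Break-even investment rate: n + δ = 0.023 + 0.055 = 0.078.
At the golden rule the marginal product of capital equals n+δ: 0.36·1.28·k^(0.36−1) = 0.078. Solving, k_gold = (0.36·1.28/0.078)^(1/0.64) ≈ 16.0450.
y_gold = 1.28·16.0450^0.36 ≈ 3.4764.
c_gold = y_gold − (n+δ)·k_gold = 3.4764 − 0.078·16.0450 ≈ 2.2249.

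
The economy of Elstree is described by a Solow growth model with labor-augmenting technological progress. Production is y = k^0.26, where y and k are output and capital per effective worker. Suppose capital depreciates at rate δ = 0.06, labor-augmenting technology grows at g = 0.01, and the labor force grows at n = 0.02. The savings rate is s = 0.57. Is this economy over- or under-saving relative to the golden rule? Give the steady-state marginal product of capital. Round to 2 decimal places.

Capital per effective worker breaks even when investment replaces (n + g + δ)·k; here n + g + δ = 0.09.
Steady-state k*: s·k^0.26 = 0.09·k gives k* = (0.57/0.09)^(1/0.74) ≈ 12.1140.
MPK = 0.26·12.1140^(-0.74) ≈ 0.0411.
MPK < n+g+δ = 0.09, so the economy is dynamically inefficient (over-saving).

over-saving; MPK ≈ 0.04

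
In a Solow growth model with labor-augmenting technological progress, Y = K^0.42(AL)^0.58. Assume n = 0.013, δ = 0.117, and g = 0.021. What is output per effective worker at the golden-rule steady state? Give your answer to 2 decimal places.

y_gold ≈ 2.10

Capital per effective worker breaks even when investment replaces (n + g + δ)·k; here n + g + δ = 0.151.
Setting f'(k) = n+g+δ gives 0.42·k^(0.42−1) = 0.151, hence k_gold = (0.42/0.151)^(1/0.58) ≈ 5.8343.
Output: y_gold = k_gold^0.42 = 5.8343^0.42 ≈ 2.0976.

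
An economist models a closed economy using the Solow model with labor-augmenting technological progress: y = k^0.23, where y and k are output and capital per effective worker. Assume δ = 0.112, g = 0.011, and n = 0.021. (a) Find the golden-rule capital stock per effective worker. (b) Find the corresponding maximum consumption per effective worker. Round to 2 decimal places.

(a) k_gold ≈ 1.84; (b) c_gold ≈ 0.89

Break-even investment rate: n + g + δ = 0.021 + 0.011 + 0.112 = 0.144.
Golden rule sets MPK = n+g+δ: 0.23·k^(0.23−1) = 0.144, so k_gold = (0.23/0.144)^(1/0.77) ≈ 1.8370.
y_gold = 1.8370^0.23 ≈ 1.1501; c_gold = y_gold − 0.144·k_gold ≈ 0.8856.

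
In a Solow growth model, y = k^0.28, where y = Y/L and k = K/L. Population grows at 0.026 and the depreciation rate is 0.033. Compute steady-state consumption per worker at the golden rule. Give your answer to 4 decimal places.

n + δ = 0.026 + 0.033 = 0.059.
Maximizing c = f(k) − (n+δ)·k gives f'(k) = n+δ, i.e. 0.28·k^(0.28−1) = 0.059, so k_gold = (0.28/0.059)^(1/0.72) ≈ 8.6959.
y_gold = 8.6959^0.28 ≈ 1.8323.
c_gold = y_gold − (n+δ)·k_gold = 1.8323 − 0.059·8.6959 ≈ 1.3193.

c_gold ≈ 1.3193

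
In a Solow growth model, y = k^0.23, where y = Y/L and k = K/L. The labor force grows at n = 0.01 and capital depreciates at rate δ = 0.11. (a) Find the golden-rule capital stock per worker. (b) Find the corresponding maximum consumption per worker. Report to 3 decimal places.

(a) k_gold ≈ 2.328; (b) c_gold ≈ 0.935

Capital per worker breaks even when investment replaces (n + δ)·k; here n + δ = 0.12.
Maximizing c = f(k) − (n+δ)·k gives f'(k) = n+δ, i.e. 0.23·k^(0.23−1) = 0.12, so k_gold = (0.23/0.12)^(1/0.77) ≈ 2.3278.
y_gold = 2.3278^0.23 ≈ 1.2145; c_gold = y_gold − 0.12·k_gold ≈ 0.9352.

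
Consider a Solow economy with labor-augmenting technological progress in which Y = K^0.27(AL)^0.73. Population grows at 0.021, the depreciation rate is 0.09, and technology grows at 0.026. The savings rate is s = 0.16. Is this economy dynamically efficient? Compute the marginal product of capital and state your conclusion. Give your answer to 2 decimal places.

n + g + δ = 0.021 + 0.026 + 0.09 = 0.137.
Steady-state k*: s·k^0.27 = 0.137·k gives k* = (0.16/0.137)^(1/0.73) ≈ 1.2369.
MPK = 0.27·1.2369^(-0.73) ≈ 0.2312.
MPK > n+g+δ = 0.137, so the economy is dynamically efficient (under-saving).

dynamically efficient; MPK ≈ 0.23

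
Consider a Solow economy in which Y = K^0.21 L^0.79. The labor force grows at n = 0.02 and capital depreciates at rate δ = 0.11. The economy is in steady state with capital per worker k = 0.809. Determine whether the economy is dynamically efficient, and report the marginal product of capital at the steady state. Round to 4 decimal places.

The effective depreciation rate is n + δ = 0.02 + 0.11 = 0.13.
MPK = 0.21·k^(0.21−1) = 0.21·0.809^(-0.79) ≈ 0.2483.
MPK > 0.13, so the economy is dynamically efficient (under-saving).

dynamically efficient; MPK ≈ 0.2483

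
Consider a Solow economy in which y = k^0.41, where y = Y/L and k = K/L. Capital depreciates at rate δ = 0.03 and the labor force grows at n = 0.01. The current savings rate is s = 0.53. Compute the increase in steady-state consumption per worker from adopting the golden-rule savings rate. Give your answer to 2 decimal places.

Capital per worker breaks even when investment replaces (n + δ)·k; here n + δ = 0.04.
Current steady state (s = 0.53): k* = (0.53/0.04)^(1/0.59) ≈ 79.8106, y* = 79.8106^0.41 ≈ 6.0234, c* = (1−0.53)·6.0234 ≈ 2.8310.
Maximizing c = f(k) − (n+δ)·k gives f'(k) = n+δ, i.e. 0.41·k^(0.41−1) = 0.04, so k_gold = (0.41/0.04)^(1/0.59) ≈ 51.6525.
y_gold = 51.6525^0.41 ≈ 5.0393, c_gold = y_gold − 0.04·k_gold ≈ 2.9732.
Gain: Δc = 2.9732 − 2.8310 ≈ 0.1421.

Δc ≈ 0.14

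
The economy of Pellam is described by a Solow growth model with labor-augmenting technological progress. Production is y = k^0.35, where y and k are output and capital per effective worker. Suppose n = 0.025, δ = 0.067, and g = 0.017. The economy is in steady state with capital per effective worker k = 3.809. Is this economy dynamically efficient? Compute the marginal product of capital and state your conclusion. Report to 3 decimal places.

n + g + δ = 0.025 + 0.017 + 0.067 = 0.109.
MPK = 0.35·k^(0.35−1) = 0.35·3.809^(-0.65) ≈ 0.1467.
MPK > 0.109, so the economy is dynamically efficient (under-saving).

dynamically efficient; MPK ≈ 0.147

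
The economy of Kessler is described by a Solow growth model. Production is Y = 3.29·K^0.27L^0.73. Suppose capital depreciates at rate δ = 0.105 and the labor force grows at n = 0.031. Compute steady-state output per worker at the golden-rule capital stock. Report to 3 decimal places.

Capital per worker breaks even when investment replaces (n + δ)·k; here n + δ = 0.136.
Golden rule sets MPK = n+δ: 0.27·3.29·k^(0.27−1) = 0.136, so k_gold = (0.27·3.29/0.136)^(1/0.73) ≈ 13.0758.
Output: y_gold = 3.29·k_gold^0.27 = 3.29·13.0758^0.27 ≈ 6.5863.

y_gold ≈ 6.586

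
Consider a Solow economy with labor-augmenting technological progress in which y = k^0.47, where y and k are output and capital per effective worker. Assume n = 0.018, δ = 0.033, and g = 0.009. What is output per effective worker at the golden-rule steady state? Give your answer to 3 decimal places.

The effective depreciation rate is n + g + δ = 0.018 + 0.009 + 0.033 = 0.06.
Setting f'(k) = n+g+δ gives 0.47·k^(0.47−1) = 0.06, hence k_gold = (0.47/0.06)^(1/0.53) ≈ 48.6062.
Output: y_gold = k_gold^0.47 = 48.6062^0.47 ≈ 6.2050.

y_gold ≈ 6.205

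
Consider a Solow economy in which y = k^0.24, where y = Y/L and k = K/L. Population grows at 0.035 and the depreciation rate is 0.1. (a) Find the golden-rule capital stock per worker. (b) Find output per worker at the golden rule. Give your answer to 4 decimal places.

(a) k_gold ≈ 2.1320; (b) y_gold ≈ 1.1992

The effective depreciation rate is n + δ = 0.035 + 0.1 = 0.135.
At the golden rule the marginal product of capital equals n+δ: 0.24·k^(0.24−1) = 0.135. Solving, k_gold = (0.24/0.135)^(1/0.76) ≈ 2.1320.
y_gold = 2.1320^0.24 ≈ 1.1992.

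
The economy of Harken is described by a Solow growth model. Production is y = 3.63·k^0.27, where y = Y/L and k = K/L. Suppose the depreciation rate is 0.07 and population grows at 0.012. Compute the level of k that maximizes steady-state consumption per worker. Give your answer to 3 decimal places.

Break-even investment rate: n + δ = 0.012 + 0.07 = 0.082.
Maximizing c = f(k) − (n+δ)·k gives f'(k) = n+δ, i.e. 0.27·3.63·k^(0.27−1) = 0.082, so k_gold = (0.27·3.63/0.082)^(1/0.73) ≈ 29.9204.

k_gold ≈ 29.920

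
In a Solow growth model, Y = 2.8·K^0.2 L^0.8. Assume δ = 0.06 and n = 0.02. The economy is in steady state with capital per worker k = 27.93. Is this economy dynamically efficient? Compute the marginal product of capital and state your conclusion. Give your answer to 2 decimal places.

dynamically inefficient; MPK ≈ 0.04

n + δ = 0.02 + 0.06 = 0.08.
MPK = 0.2·2.8·k^(0.2−1) = 0.2·2.8·27.93^(-0.8) ≈ 0.0390.
MPK < 0.08, so the economy is dynamically inefficient (over-saving).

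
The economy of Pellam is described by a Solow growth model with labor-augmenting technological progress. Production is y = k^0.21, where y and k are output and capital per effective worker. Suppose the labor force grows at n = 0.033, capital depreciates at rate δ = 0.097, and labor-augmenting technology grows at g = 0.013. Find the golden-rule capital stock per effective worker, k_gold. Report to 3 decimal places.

k_gold ≈ 1.626

Break-even investment rate: n + g + δ = 0.033 + 0.013 + 0.097 = 0.143.
Golden rule sets MPK = n+g+δ: 0.21·k^(0.21−1) = 0.143, so k_gold = (0.21/0.143)^(1/0.79) ≈ 1.6265.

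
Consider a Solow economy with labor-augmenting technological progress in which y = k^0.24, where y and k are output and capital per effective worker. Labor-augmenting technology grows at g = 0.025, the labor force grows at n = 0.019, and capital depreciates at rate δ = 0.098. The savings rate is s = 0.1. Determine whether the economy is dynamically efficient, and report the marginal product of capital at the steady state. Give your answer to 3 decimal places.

Break-even investment rate: n + g + δ = 0.019 + 0.025 + 0.098 = 0.142.
Steady-state k*: s·k^0.24 = 0.142·k gives k* = (0.1/0.142)^(1/0.76) ≈ 0.6304.
MPK = 0.24·0.6304^(-0.76) ≈ 0.3408.
MPK > n+g+δ = 0.142, so the economy is dynamically efficient (under-saving).

dynamically efficient; MPK ≈ 0.341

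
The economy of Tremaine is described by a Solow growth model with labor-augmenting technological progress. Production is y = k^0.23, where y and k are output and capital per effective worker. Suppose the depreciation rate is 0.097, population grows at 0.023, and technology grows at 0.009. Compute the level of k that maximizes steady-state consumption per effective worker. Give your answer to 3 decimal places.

The effective depreciation rate is n + g + δ = 0.023 + 0.009 + 0.097 = 0.129.
Golden rule sets MPK = n+g+δ: 0.23·k^(0.23−1) = 0.129, so k_gold = (0.23/0.129)^(1/0.77) ≈ 2.1191.

k_gold ≈ 2.119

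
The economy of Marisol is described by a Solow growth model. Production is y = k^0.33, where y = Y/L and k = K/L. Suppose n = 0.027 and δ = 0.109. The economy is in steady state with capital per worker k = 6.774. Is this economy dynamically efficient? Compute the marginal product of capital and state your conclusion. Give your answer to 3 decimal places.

dynamically inefficient; MPK ≈ 0.092

The effective depreciation rate is n + δ = 0.027 + 0.109 = 0.136.
MPK = 0.33·k^(0.33−1) = 0.33·6.774^(-0.67) ≈ 0.0916.
MPK < 0.136, so the economy is dynamically inefficient (over-saving).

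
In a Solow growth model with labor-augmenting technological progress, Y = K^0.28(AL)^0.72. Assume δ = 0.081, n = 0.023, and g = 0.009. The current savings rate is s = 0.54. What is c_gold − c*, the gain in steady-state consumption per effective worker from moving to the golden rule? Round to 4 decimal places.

Δc ≈ 0.1795

n + g + δ = 0.023 + 0.009 + 0.081 = 0.113.
Current steady state (s = 0.54): k* = (0.54/0.113)^(1/0.72) ≈ 8.7800, y* = 8.7800^0.28 ≈ 1.8373, c* = (1−0.54)·1.8373 ≈ 0.8452.
Golden rule sets MPK = n+g+δ: 0.28·k^(0.28−1) = 0.113, so k_gold = (0.28/0.113)^(1/0.72) ≈ 3.5264.
y_gold = 3.5264^0.28 ≈ 1.4232, c_gold = y_gold − 0.113·k_gold ≈ 1.0247.
Gain: Δc = 1.0247 − 0.8452 ≈ 0.1795.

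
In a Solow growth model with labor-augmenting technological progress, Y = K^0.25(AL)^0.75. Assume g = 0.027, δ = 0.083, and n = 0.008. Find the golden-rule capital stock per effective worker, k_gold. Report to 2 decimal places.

k_gold ≈ 2.72

Break-even investment rate: n + g + δ = 0.008 + 0.027 + 0.083 = 0.118.
Setting f'(k) = n+g+δ gives 0.25·k^(0.25−1) = 0.118, hence k_gold = (0.25/0.118)^(1/0.75) ≈ 2.7211.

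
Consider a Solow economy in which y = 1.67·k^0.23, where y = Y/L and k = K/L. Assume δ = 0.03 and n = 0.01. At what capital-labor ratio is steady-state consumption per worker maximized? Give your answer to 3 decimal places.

k_gold ≈ 18.872

Capital per worker breaks even when investment replaces (n + δ)·k; here n + δ = 0.04.
Golden rule sets MPK = n+δ: 0.23·1.67·k^(0.23−1) = 0.04, so k_gold = (0.23·1.67/0.04)^(1/0.77) ≈ 18.8723.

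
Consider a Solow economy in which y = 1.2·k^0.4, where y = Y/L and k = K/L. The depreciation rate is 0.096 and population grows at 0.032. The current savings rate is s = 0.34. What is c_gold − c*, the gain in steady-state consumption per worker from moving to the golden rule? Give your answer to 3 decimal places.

Δc ≈ 0.023

The effective depreciation rate is n + δ = 0.032 + 0.096 = 0.128.
Current steady state (s = 0.34): k* = (0.34·1.2/0.128)^(1/0.6) ≈ 6.9037, y* = 1.2·6.9037^0.4 ≈ 2.5991, c* = (1−0.34)·2.5991 ≈ 1.7154.
Maximizing c = f(k) − (n+δ)·k gives f'(k) = n+δ, i.e. 0.4·1.2·k^(0.4−1) = 0.128, so k_gold = (0.4·1.2/0.128)^(1/0.6) ≈ 9.0515.
y_gold = 1.2·9.0515^0.4 ≈ 2.8965, c_gold = y_gold − 0.128·k_gold ≈ 1.7379.
Gain: Δc = 1.7379 − 1.7154 ≈ 0.0225.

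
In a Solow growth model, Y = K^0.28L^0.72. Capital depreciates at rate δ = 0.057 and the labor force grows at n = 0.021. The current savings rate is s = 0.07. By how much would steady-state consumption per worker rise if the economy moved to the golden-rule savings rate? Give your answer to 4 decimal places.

n + δ = 0.021 + 0.057 = 0.078.
Current steady state (s = 0.07): k* = (0.07/0.078)^(1/0.72) ≈ 0.8605, y* = 0.8605^0.28 ≈ 0.9588, c* = (1−0.07)·0.9588 ≈ 0.8917.
Golden rule sets MPK = n+δ: 0.28·k^(0.28−1) = 0.078, so k_gold = (0.28/0.078)^(1/0.72) ≈ 5.9009.
y_gold = 5.9009^0.28 ≈ 1.6438, c_gold = y_gold − 0.078·k_gold ≈ 1.1836.
Gain: Δc = 1.1836 − 0.8917 ≈ 0.2919.

Δc ≈ 0.2919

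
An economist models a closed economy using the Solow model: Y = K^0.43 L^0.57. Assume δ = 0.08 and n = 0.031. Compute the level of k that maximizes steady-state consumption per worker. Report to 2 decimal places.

k_gold ≈ 10.76

Capital per worker breaks even when investment replaces (n + δ)·k; here n + δ = 0.111.
At the golden rule the marginal product of capital equals n+δ: 0.43·k^(0.43−1) = 0.111. Solving, k_gold = (0.43/0.111)^(1/0.57) ≈ 10.7605.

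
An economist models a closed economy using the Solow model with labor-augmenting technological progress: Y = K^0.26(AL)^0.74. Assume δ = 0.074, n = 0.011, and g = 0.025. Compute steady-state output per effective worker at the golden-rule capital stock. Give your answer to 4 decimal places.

y_gold ≈ 1.3529

n + g + δ = 0.011 + 0.025 + 0.074 = 0.11.
At the golden rule the marginal product of capital equals n+g+δ: 0.26·k^(0.26−1) = 0.11. Solving, k_gold = (0.26/0.11)^(1/0.74) ≈ 3.1977.
Output: y_gold = k_gold^0.26 = 3.1977^0.26 ≈ 1.3529.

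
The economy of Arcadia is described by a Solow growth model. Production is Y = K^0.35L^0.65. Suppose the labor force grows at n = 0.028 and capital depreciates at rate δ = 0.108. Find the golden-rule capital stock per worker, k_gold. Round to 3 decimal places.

k_gold ≈ 4.281

The effective depreciation rate is n + δ = 0.028 + 0.108 = 0.136.
At the golden rule the marginal product of capital equals n+δ: 0.35·k^(0.35−1) = 0.136. Solving, k_gold = (0.35/0.136)^(1/0.65) ≈ 4.2814.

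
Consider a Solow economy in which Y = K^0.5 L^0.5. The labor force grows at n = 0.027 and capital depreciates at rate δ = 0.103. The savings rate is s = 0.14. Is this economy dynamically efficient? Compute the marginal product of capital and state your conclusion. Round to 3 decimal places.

dynamically efficient; MPK ≈ 0.464

Break-even investment rate: n + δ = 0.027 + 0.103 = 0.13.
Steady-state k*: s·k^0.5 = 0.13·k gives k* = (0.14/0.13)^(1/0.5) ≈ 1.1598.
MPK = 0.5·1.1598^(-0.5) ≈ 0.4643.
MPK > n+δ = 0.13, so the economy is dynamically efficient (under-saving).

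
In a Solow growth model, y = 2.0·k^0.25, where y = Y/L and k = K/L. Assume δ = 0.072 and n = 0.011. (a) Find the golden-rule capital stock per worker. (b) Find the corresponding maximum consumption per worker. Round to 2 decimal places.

n + δ = 0.011 + 0.072 = 0.083.
Maximizing c = f(k) − (n+δ)·k gives f'(k) = n+δ, i.e. 0.25·2.0·k^(0.25−1) = 0.083, so k_gold = (0.25·2.0/0.083)^(1/0.75) ≈ 10.9611.
y_gold = 2.0·10.9611^0.25 ≈ 3.6391; c_gold = y_gold − 0.083·k_gold ≈ 2.7293.

(a) k_gold ≈ 10.96; (b) c_gold ≈ 2.73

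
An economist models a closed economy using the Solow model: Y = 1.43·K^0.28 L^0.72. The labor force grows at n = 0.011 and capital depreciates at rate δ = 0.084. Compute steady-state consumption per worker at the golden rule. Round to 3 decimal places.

c_gold ≈ 1.802

Capital per worker breaks even when investment replaces (n + δ)·k; here n + δ = 0.095.
Setting f'(k) = n+δ gives 0.28·1.43·k^(0.28−1) = 0.095, hence k_gold = (0.28·1.43/0.095)^(1/0.72) ≈ 7.3746.
y_gold = 1.43·7.3746^0.28 ≈ 2.5021.
c_gold = y_gold − (n+δ)·k_gold = 2.5021 − 0.095·7.3746 ≈ 1.8015.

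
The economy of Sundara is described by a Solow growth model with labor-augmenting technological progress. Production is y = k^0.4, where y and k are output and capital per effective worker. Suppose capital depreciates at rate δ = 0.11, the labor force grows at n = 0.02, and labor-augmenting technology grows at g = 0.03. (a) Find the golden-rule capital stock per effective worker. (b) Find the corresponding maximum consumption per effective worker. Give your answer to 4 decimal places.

(a) k_gold ≈ 4.6050; (b) c_gold ≈ 1.1052

n + g + δ = 0.02 + 0.03 + 0.11 = 0.16.
Setting f'(k) = n+g+δ gives 0.4·k^(0.4−1) = 0.16, hence k_gold = (0.4/0.16)^(1/0.6) ≈ 4.6050.
y_gold = 4.6050^0.4 ≈ 1.8420; c_gold = y_gold − 0.16·k_gold ≈ 1.1052.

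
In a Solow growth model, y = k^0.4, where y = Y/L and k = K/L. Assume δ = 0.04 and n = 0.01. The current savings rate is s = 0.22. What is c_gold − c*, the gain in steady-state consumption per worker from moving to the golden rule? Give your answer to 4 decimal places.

Δc ≈ 0.3056

Capital per worker breaks even when investment replaces (n + δ)·k; here n + δ = 0.05.
Current steady state (s = 0.22): k* = (0.22/0.05)^(1/0.6) ≈ 11.8147, y* = 11.8147^0.4 ≈ 2.6851, c* = (1−0.22)·2.6851 ≈ 2.0944.
Setting f'(k) = n+δ gives 0.4·k^(0.4−1) = 0.05, hence k_gold = (0.4/0.05)^(1/0.6) ≈ 32.0000.
y_gold = 32.0000^0.4 ≈ 4.0000, c_gold = y_gold − 0.05·k_gold ≈ 2.4000.
Gain: Δc = 2.4000 − 2.0944 ≈ 0.3056.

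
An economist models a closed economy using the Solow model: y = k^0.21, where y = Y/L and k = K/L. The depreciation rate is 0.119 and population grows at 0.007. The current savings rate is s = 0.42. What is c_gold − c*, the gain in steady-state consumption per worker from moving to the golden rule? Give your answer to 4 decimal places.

The effective depreciation rate is n + δ = 0.007 + 0.119 = 0.126.
Current steady state (s = 0.42): k* = (0.42/0.126)^(1/0.79) ≈ 4.5906, y* = 4.5906^0.21 ≈ 1.3772, c* = (1−0.42)·1.3772 ≈ 0.7988.
At the golden rule the marginal product of capital equals n+δ: 0.21·k^(0.21−1) = 0.126. Solving, k_gold = (0.21/0.126)^(1/0.79) ≈ 1.9091.
y_gold = 1.9091^0.21 ≈ 1.1454, c_gold = y_gold − 0.126·k_gold ≈ 0.9049.
Gain: Δc = 0.9049 − 0.7988 ≈ 0.1061.

Δc ≈ 0.1061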